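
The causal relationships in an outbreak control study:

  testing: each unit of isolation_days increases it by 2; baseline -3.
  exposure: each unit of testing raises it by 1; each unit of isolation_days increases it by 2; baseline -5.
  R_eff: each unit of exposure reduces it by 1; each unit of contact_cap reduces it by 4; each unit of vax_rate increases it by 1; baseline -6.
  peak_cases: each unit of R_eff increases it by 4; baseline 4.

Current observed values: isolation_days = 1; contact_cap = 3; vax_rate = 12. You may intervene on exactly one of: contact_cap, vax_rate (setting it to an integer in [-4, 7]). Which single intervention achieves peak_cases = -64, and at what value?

Intervening on contact_cap: peak_cases = -16*contact_cap + 44. Reaching -64 requires contact_cap = 27/4, not an integer.
Intervening on vax_rate: with other inputs at their observed values, peak_cases = 4*vax_rate - 52. Solving for -64 gives vax_rate = -3, within [-4, 7].

set vax_rate = -3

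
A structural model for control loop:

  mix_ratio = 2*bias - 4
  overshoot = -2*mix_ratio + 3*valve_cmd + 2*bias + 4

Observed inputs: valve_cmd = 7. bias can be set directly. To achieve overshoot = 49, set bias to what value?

bias = -8

Substituting into the overshoot equation gives overshoot = -2*bias + 33.
Solve -2*bias + 33 = 49: bias = (49 - 33) / -2 = -8.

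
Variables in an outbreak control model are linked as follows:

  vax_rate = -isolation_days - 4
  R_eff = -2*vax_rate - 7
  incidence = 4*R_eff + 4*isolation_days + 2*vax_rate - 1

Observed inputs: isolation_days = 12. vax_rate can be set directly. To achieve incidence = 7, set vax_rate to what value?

vax_rate = 2

Intervening on vax_rate fixes its value directly, overriding its dependence on isolation_days.
Substituting into the incidence equation gives incidence = -6*vax_rate + 19.
Solve -6*vax_rate + 19 = 7: vax_rate = (7 - 19) / -6 = 2.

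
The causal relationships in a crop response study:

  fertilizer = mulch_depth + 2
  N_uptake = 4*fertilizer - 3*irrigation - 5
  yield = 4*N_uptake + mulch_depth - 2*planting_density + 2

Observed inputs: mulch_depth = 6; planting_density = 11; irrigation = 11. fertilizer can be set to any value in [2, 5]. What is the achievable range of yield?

-134 to -86

Intervening on fertilizer fixes its value directly, overriding its dependence on mulch_depth.
Substituting into the N_uptake equation gives N_uptake = 4*fertilizer - 38.
This gives yield = 16*fertilizer - 166.
Linear in fertilizer, so extremes are at the endpoints: fertilizer = 2 gives yield = -134; fertilizer = 5 gives yield = -86.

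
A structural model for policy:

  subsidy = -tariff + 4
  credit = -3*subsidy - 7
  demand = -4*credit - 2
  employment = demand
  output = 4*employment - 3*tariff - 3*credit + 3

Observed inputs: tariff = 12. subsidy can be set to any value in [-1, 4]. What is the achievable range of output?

35 to 320

Intervening on subsidy fixes its value directly, overriding its dependence on tariff.
Substituting into the demand equation gives demand = 12*subsidy + 26.
Substituting into the employment equation gives employment = 12*subsidy + 26.
Substituting into the output equation gives output = 57*subsidy + 92.
Linear in subsidy, so extremes are at the endpoints: subsidy = -1 gives output = 35; subsidy = 4 gives output = 320.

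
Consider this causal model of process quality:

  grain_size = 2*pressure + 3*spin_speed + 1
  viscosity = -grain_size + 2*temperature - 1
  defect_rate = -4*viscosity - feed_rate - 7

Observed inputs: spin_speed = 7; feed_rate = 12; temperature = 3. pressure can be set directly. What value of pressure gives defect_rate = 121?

pressure = 9

Substituting into the grain_size equation gives grain_size = 2*pressure + 22.
So viscosity = -2*pressure - 17.
defect_rate becomes 8*pressure + 49.
Solve 8*pressure + 49 = 121: pressure = (121 - 49) / 8 = 9.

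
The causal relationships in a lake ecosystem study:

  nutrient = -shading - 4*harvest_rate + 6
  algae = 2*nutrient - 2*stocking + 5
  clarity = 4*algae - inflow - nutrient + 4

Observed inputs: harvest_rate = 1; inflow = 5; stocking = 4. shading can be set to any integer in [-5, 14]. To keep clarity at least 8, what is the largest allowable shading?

Substituting into the nutrient equation gives nutrient = -shading + 2.
Substituting into the algae equation gives algae = -2*shading + 1.
clarity becomes -7*shading + 1.
Require -7*shading + 1 ≥ 8, so shading ≤ -1.
The largest integer in [-5, 14] satisfying this is -1.

shading = -1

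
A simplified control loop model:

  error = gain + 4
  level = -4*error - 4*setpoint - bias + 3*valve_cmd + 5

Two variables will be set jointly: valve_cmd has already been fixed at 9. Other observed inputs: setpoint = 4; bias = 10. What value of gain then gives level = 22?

With valve_cmd held at 9:
Substituting into the level equation gives level = -4*gain - 10.
Solve -4*gain - 10 = 22: gain = (22 + 10) / -4 = -8.

gain = -8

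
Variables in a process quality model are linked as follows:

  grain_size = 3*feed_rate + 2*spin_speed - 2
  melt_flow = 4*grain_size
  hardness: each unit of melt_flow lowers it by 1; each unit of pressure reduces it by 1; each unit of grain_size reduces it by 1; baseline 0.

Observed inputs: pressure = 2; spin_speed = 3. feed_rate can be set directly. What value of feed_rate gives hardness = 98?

Substituting into the grain_size equation gives grain_size = 3*feed_rate + 4.
Substituting into the melt_flow equation gives melt_flow = 12*feed_rate + 16.
Substituting into the hardness equation gives hardness = -15*feed_rate - 22.
Solve -15*feed_rate - 22 = 98: feed_rate = (98 + 22) / -15 = -8.

feed_rate = -8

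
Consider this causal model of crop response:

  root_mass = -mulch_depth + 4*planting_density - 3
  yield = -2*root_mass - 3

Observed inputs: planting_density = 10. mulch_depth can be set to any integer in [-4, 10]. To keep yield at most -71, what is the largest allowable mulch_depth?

Substituting into the root_mass equation gives root_mass = -mulch_depth + 37.
Substituting into the yield equation gives yield = 2*mulch_depth - 77.
Require 2*mulch_depth - 77 ≤ -71, so mulch_depth ≤ 3.
The largest integer in [-4, 10] satisfying this is 3.

mulch_depth = 3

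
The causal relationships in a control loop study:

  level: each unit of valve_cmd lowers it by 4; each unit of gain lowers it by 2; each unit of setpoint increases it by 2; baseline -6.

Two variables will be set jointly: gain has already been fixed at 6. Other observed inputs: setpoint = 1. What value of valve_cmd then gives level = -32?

With gain held at 6:
Substituting into the level equation gives level = -4*valve_cmd - 16.
Solve -4*valve_cmd - 16 = -32: valve_cmd = (-32 + 16) / -4 = 4.

valve_cmd = 4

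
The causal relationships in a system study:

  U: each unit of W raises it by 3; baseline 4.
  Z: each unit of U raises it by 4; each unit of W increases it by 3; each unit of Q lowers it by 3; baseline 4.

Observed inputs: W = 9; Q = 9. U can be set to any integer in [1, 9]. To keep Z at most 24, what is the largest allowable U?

U = 5

Intervening on U fixes its value directly, overriding its dependence on W.
Substituting into the Z equation gives Z = 4*U + 4.
Require 4*U + 4 ≤ 24, so U ≤ 5.
The largest integer in [1, 9] satisfying this is 5.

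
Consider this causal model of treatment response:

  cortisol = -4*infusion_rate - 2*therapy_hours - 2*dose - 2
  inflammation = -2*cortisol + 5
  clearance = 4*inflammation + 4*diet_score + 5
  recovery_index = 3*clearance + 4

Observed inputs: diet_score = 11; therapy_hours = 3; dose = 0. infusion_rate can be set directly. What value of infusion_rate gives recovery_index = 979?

Substituting into the cortisol equation gives cortisol = -4*infusion_rate - 8.
Substituting into the inflammation equation gives inflammation = 8*infusion_rate + 21.
Substituting into the clearance equation gives clearance = 32*infusion_rate + 133.
So recovery_index = 96*infusion_rate + 403.
Solve 96*infusion_rate + 403 = 979: infusion_rate = (979 - 403) / 96 = 6.

infusion_rate = 6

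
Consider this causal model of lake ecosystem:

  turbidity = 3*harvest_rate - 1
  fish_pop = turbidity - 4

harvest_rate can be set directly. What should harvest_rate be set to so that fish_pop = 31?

harvest_rate = 12

Substituting into the fish_pop equation gives fish_pop = 3*harvest_rate - 5.
Solve 3*harvest_rate - 5 = 31: harvest_rate = (31 + 5) / 3 = 12.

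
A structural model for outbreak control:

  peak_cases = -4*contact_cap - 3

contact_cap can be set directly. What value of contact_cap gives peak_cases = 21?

contact_cap = -6

Solve -4*contact_cap - 3 = 21: contact_cap = (21 + 3) / -4 = -6.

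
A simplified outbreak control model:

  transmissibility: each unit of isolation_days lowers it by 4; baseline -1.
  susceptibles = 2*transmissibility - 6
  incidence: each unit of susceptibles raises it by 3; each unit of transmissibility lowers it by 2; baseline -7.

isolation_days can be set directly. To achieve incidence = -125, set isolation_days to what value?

Substituting into the susceptibles equation gives susceptibles = -8*isolation_days - 8.
incidence becomes -16*isolation_days - 29.
Solve -16*isolation_days - 29 = -125: isolation_days = (-125 + 29) / -16 = 6.

isolation_days = 6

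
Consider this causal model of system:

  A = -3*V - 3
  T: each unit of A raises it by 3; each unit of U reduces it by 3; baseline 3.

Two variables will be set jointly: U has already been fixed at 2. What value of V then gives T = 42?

V = -6

With U held at 2:
Substituting into the T equation gives T = -9*V - 12.
Solve -9*V - 12 = 42: V = (42 + 12) / -9 = -6.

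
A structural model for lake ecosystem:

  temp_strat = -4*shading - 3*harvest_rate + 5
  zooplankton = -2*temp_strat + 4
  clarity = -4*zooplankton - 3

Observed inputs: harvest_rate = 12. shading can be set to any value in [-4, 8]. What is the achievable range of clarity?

Substituting into the temp_strat equation gives temp_strat = -4*shading - 31.
So zooplankton = 8*shading + 66.
Substituting into the clarity equation gives clarity = -32*shading - 267.
Linear in shading, so extremes are at the endpoints: shading = -4 gives clarity = -139; shading = 8 gives clarity = -523.

-523 to -139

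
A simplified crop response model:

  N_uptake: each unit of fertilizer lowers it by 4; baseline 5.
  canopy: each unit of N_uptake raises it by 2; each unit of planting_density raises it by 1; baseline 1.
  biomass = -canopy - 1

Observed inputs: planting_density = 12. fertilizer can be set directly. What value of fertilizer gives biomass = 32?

Substituting into the canopy equation gives canopy = -8*fertilizer + 23.
So biomass = 8*fertilizer - 24.
Solve 8*fertilizer - 24 = 32: fertilizer = (32 + 24) / 8 = 7.

fertilizer = 7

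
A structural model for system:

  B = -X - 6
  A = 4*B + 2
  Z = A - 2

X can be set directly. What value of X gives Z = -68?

Substituting into the A equation gives A = -4*X - 22.
Substituting into the Z equation gives Z = -4*X - 24.
Solve -4*X - 24 = -68: X = (-68 + 24) / -4 = 11.

X = 11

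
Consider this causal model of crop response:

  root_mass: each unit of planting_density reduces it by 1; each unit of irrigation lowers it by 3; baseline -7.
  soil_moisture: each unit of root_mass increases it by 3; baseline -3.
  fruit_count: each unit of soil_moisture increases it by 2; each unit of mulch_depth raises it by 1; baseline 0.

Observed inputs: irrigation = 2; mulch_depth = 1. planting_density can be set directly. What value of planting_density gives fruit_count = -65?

Substituting into the root_mass equation gives root_mass = -planting_density - 13.
Substituting into the soil_moisture equation gives soil_moisture = -3*planting_density - 42.
Substituting into the fruit_count equation gives fruit_count = -6*planting_density - 83.
Solve -6*planting_density - 83 = -65: planting_density = (-65 + 83) / -6 = -3.

planting_density = -3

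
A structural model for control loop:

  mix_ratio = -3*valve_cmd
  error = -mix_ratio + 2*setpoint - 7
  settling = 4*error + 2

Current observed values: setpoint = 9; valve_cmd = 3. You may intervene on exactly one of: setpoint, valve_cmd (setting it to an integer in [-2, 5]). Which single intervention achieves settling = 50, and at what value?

set setpoint = 5

Intervening on setpoint: with other inputs at their observed values, settling = 8*setpoint + 10. Solving for 50 gives setpoint = 5, within [-2, 5].
Intervening on valve_cmd: settling = 12*valve_cmd + 46. Reaching 50 requires valve_cmd = 1/3, not an integer.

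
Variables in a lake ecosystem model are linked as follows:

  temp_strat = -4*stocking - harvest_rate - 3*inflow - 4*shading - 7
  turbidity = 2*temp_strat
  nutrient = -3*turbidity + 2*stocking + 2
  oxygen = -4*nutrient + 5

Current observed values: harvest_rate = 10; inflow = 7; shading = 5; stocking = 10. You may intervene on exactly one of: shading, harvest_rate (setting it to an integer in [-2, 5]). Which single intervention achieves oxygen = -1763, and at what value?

Intervening on shading: with other inputs at their observed values, oxygen = -96*shading - 1955. Solving for -1763 gives shading = -2, within [-2, 5].
Intervening on harvest_rate: oxygen = -24*harvest_rate - 2195. Reaching -1763 requires harvest_rate = -18, outside [-2, 5].

set shading = -2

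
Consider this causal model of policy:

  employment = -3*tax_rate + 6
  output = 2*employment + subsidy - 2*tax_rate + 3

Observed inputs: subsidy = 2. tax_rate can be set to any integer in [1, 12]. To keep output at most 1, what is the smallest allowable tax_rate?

Substituting into the output equation gives output = -8*tax_rate + 17.
Require -8*tax_rate + 17 ≤ 1, so tax_rate ≥ 2.
The smallest integer in [1, 12] satisfying this is 2.

tax_rate = 2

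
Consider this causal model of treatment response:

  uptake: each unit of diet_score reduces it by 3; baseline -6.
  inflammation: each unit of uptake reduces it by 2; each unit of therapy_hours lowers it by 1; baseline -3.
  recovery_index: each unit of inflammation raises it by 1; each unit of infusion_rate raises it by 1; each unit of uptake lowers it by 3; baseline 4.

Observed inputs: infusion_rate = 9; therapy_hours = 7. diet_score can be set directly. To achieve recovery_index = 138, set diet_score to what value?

Substituting into the inflammation equation gives inflammation = 6*diet_score + 2.
So recovery_index = 15*diet_score + 33.
Solve 15*diet_score + 33 = 138: diet_score = (138 - 33) / 15 = 7.

diet_score = 7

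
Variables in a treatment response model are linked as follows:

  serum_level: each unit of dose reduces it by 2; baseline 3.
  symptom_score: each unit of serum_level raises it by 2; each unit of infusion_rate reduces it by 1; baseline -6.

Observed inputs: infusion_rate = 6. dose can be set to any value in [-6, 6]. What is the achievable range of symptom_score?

-30 to 18

Substituting into the symptom_score equation gives symptom_score = -4*dose - 6.
Linear in dose, so extremes are at the endpoints: dose = -6 gives symptom_score = 18; dose = 6 gives symptom_score = -30.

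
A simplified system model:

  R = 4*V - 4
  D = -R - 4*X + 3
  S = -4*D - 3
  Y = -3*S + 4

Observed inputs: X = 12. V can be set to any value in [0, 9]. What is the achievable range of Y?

-911 to -479

Substituting into the D equation gives D = -4*V - 41.
S becomes 16*V + 161.
Y becomes -48*V - 479.
Linear in V, so extremes are at the endpoints: V = 0 gives Y = -479; V = 9 gives Y = -911.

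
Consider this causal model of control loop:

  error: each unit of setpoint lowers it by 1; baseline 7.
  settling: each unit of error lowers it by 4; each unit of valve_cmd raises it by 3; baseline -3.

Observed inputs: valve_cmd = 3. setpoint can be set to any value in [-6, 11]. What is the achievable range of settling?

Substituting into the settling equation gives settling = 4*setpoint - 22.
Linear in setpoint, so extremes are at the endpoints: setpoint = -6 gives settling = -46; setpoint = 11 gives settling = 22.

-46 to 22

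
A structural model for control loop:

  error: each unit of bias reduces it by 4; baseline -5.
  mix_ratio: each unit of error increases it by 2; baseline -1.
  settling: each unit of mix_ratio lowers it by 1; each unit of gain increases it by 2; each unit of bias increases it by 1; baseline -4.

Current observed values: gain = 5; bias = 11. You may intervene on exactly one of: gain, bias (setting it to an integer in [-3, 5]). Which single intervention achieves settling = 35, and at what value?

set bias = 2

Intervening on gain: settling = 2*gain + 106. Reaching 35 requires gain = -71/2, not an integer.
Intervening on bias: with other inputs at their observed values, settling = 9*bias + 17. Solving for 35 gives bias = 2, within [-3, 5].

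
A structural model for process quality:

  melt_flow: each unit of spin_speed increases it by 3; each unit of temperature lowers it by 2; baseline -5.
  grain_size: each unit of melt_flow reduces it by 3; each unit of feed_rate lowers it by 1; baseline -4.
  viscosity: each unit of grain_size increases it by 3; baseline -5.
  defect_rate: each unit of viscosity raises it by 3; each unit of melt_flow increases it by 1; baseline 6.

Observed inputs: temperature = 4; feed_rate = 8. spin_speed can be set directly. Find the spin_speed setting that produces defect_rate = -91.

spin_speed = 4

Substituting into the melt_flow equation gives melt_flow = 3*spin_speed - 13.
So grain_size = -9*spin_speed + 27.
viscosity becomes -27*spin_speed + 76.
This gives defect_rate = -78*spin_speed + 221.
Solve -78*spin_speed + 221 = -91: spin_speed = (-91 - 221) / -78 = 4.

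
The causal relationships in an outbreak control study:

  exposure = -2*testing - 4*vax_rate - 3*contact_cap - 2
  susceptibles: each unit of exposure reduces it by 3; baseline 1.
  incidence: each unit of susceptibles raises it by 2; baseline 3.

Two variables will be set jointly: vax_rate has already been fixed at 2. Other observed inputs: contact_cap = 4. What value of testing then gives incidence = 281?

testing = 12

With vax_rate held at 2:
Substituting into the exposure equation gives exposure = -2*testing - 22.
This gives susceptibles = 6*testing + 67.
Substituting into the incidence equation gives incidence = 12*testing + 137.
Solve 12*testing + 137 = 281: testing = (281 - 137) / 12 = 12.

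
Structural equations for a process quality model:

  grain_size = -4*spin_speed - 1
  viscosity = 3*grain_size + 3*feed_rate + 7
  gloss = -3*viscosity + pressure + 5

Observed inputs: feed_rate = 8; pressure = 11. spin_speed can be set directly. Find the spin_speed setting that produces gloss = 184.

Substituting into the viscosity equation gives viscosity = -12*spin_speed + 28.
Substituting into the gloss equation gives gloss = 36*spin_speed - 68.
Solve 36*spin_speed - 68 = 184: spin_speed = (184 + 68) / 36 = 7.

spin_speed = 7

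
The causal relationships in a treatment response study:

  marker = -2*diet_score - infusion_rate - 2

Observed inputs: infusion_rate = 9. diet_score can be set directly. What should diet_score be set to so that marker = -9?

Substituting into the marker equation gives marker = -2*diet_score - 11.
Solve -2*diet_score - 11 = -9: diet_score = (-9 + 11) / -2 = -1.

diet_score = -1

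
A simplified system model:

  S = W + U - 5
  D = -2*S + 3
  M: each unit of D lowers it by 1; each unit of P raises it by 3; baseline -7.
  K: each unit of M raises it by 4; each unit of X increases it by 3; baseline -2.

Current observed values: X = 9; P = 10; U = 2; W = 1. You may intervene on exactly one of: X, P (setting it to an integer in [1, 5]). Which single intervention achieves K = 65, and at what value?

Intervening on X: with other inputs at their observed values, K = 3*X + 62. Solving for 65 gives X = 1, within [1, 5].
Intervening on P: K = 12*P - 31. Reaching 65 requires P = 8, outside [1, 5].

set X = 1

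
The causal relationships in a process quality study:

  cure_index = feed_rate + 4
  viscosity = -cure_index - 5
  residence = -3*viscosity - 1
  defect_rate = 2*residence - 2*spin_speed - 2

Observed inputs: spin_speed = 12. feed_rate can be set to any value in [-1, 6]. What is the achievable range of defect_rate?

Substituting into the viscosity equation gives viscosity = -feed_rate - 9.
So residence = 3*feed_rate + 26.
So defect_rate = 6*feed_rate + 26.
Linear in feed_rate, so extremes are at the endpoints: feed_rate = -1 gives defect_rate = 20; feed_rate = 6 gives defect_rate = 62.

20 to 62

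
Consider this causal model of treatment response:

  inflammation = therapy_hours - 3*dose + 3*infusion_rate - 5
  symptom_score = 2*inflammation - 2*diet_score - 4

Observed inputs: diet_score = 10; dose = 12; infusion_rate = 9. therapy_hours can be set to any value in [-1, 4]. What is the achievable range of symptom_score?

Substituting into the inflammation equation gives inflammation = therapy_hours - 14.
So symptom_score = 2*therapy_hours - 52.
Linear in therapy_hours, so extremes are at the endpoints: therapy_hours = -1 gives symptom_score = -54; therapy_hours = 4 gives symptom_score = -44.

-54 to -44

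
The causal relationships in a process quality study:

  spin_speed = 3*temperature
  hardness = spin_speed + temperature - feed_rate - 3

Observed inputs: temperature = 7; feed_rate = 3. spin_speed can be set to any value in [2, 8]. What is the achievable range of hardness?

3 to 9

Intervening on spin_speed fixes its value directly, overriding its dependence on temperature.
Substituting into the hardness equation gives hardness = spin_speed + 1.
Linear in spin_speed, so extremes are at the endpoints: spin_speed = 2 gives hardness = 3; spin_speed = 8 gives hardness = 9.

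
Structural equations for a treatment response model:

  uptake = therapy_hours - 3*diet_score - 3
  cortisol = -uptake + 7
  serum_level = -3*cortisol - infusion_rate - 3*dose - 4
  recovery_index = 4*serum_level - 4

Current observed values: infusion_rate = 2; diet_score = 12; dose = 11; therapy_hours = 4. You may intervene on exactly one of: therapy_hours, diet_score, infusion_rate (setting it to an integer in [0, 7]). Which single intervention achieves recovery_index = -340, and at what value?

Intervening on therapy_hours: recovery_index = 12*therapy_hours - 712. Reaching -340 requires therapy_hours = 31, outside [0, 7].
Intervening on diet_score: with other inputs at their observed values, recovery_index = -36*diet_score - 232. Solving for -340 gives diet_score = 3, within [0, 7].
Intervening on infusion_rate: recovery_index = -4*infusion_rate - 656. Reaching -340 requires infusion_rate = -79, outside [0, 7].

set diet_score = 3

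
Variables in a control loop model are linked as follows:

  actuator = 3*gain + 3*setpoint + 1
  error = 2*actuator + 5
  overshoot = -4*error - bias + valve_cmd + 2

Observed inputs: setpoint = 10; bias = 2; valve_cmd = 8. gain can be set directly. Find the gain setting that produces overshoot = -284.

Substituting into the actuator equation gives actuator = 3*gain + 31.
Substituting into the error equation gives error = 6*gain + 67.
Substituting into the overshoot equation gives overshoot = -24*gain - 260.
Solve -24*gain - 260 = -284: gain = (-284 + 260) / -24 = 1.

gain = 1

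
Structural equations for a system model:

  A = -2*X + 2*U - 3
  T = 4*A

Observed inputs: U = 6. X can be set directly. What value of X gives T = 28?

Substituting into the A equation gives A = -2*X + 9.
Substituting into the T equation gives T = -8*X + 36.
Solve -8*X + 36 = 28: X = (28 - 36) / -8 = 1.

X = 1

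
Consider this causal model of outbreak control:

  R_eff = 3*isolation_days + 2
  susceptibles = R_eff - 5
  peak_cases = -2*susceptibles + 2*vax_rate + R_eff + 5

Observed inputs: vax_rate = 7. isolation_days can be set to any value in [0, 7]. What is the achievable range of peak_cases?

Substituting into the susceptibles equation gives susceptibles = 3*isolation_days - 3.
Substituting into the peak_cases equation gives peak_cases = -3*isolation_days + 27.
Linear in isolation_days, so extremes are at the endpoints: isolation_days = 0 gives peak_cases = 27; isolation_days = 7 gives peak_cases = 6.

6 to 27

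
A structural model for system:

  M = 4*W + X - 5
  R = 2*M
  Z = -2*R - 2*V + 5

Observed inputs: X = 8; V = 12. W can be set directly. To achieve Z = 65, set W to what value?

Substituting into the M equation gives M = 4*W + 3.
This gives R = 8*W + 6.
Substituting into the Z equation gives Z = -16*W - 31.
Solve -16*W - 31 = 65: W = (65 + 31) / -16 = -6.

W = -6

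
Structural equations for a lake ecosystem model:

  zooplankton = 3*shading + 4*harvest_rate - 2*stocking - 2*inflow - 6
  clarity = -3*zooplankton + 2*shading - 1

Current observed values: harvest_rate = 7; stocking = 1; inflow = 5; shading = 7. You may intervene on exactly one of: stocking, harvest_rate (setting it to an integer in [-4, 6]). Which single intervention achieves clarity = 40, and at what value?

set harvest_rate = -3

Intervening on stocking: clarity = 6*stocking - 86. Reaching 40 requires stocking = 21, outside [-4, 6].
Intervening on harvest_rate: with other inputs at their observed values, clarity = -12*harvest_rate + 4. Solving for 40 gives harvest_rate = -3, within [-4, 6].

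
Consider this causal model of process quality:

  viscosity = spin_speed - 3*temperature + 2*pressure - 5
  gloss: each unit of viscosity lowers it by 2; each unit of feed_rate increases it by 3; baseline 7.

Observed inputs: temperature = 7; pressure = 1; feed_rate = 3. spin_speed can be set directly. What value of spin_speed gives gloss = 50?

Substituting into the viscosity equation gives viscosity = spin_speed - 24.
Substituting into the gloss equation gives gloss = -2*spin_speed + 64.
Solve -2*spin_speed + 64 = 50: spin_speed = (50 - 64) / -2 = 7.

spin_speed = 7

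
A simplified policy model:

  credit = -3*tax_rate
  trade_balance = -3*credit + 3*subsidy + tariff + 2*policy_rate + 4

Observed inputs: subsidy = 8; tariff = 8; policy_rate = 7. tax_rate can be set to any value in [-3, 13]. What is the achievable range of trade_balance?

23 to 167

Substituting into the trade_balance equation gives trade_balance = 9*tax_rate + 50.
Linear in tax_rate, so extremes are at the endpoints: tax_rate = -3 gives trade_balance = 23; tax_rate = 13 gives trade_balance = 167.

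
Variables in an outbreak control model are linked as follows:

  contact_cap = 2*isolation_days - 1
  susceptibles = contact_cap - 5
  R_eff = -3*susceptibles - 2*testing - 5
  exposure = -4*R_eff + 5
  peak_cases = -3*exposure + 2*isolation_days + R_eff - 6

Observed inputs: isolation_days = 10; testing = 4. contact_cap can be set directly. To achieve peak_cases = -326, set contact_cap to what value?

Intervening on contact_cap fixes its value directly, overriding its dependence on isolation_days.
Substituting into the R_eff equation gives R_eff = -3*contact_cap + 2.
So exposure = 12*contact_cap - 3.
This gives peak_cases = -39*contact_cap + 25.
Solve -39*contact_cap + 25 = -326: contact_cap = (-326 - 25) / -39 = 9.

contact_cap = 9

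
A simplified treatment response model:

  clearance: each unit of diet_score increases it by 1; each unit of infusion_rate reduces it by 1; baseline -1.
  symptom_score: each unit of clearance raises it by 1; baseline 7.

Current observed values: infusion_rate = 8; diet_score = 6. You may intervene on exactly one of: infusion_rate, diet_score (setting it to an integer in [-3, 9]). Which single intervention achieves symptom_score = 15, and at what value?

set infusion_rate = -3

Intervening on infusion_rate: with other inputs at their observed values, symptom_score = -infusion_rate + 12. Solving for 15 gives infusion_rate = -3, within [-3, 9].
Intervening on diet_score: symptom_score = diet_score - 2. Reaching 15 requires diet_score = 17, outside [-3, 9].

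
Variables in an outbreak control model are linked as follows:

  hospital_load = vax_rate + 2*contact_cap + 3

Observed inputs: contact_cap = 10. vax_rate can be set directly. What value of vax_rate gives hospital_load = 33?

vax_rate = 10

Substituting into the hospital_load equation gives hospital_load = vax_rate + 23.
Solve vax_rate + 23 = 33: vax_rate = (33 - 23) / 1 = 10.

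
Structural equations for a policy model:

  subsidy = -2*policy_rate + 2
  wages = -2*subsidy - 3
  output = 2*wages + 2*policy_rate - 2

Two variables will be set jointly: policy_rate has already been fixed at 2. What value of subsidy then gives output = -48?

With policy_rate held at 2:
Intervening on subsidy fixes its value directly, overriding its dependence on policy_rate.
Substituting into the output equation gives output = -4*subsidy - 4.
Solve -4*subsidy - 4 = -48: subsidy = (-48 + 4) / -4 = 11.

subsidy = 11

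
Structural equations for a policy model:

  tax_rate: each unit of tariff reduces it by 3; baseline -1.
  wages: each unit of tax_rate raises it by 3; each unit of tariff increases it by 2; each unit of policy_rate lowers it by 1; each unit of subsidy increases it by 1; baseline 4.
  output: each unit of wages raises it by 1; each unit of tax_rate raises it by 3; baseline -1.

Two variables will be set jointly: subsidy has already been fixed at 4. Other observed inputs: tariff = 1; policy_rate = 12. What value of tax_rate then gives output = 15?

With subsidy held at 4:
Intervening on tax_rate fixes its value directly, overriding its dependence on tariff.
Substituting into the wages equation gives wages = 3*tax_rate - 2.
So output = 6*tax_rate - 3.
Solve 6*tax_rate - 3 = 15: tax_rate = (15 + 3) / 6 = 3.

tax_rate = 3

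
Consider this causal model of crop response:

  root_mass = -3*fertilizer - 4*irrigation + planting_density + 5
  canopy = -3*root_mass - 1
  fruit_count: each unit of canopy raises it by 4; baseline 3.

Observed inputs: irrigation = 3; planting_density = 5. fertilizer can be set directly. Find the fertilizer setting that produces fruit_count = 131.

fertilizer = 3

Substituting into the root_mass equation gives root_mass = -3*fertilizer - 2.
Substituting into the canopy equation gives canopy = 9*fertilizer + 5.
fruit_count becomes 36*fertilizer + 23.
Solve 36*fertilizer + 23 = 131: fertilizer = (131 - 23) / 36 = 3.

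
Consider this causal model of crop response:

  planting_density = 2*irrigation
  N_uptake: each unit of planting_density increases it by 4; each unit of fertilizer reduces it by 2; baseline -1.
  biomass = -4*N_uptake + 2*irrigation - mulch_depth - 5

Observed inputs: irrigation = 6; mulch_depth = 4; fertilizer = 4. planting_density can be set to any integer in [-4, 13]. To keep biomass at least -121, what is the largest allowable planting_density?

Intervening on planting_density fixes its value directly, overriding its dependence on irrigation.
Substituting into the N_uptake equation gives N_uptake = 4*planting_density - 9.
Substituting into the biomass equation gives biomass = -16*planting_density + 39.
Require -16*planting_density + 39 ≥ -121, so planting_density ≤ 10.
The largest integer in [-4, 13] satisfying this is 10.

planting_density = 10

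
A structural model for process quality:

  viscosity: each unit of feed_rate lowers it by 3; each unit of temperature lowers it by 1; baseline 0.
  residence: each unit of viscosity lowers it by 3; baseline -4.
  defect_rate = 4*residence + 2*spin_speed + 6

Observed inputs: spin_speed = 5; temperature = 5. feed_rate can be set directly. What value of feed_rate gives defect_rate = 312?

feed_rate = 7

Substituting into the viscosity equation gives viscosity = -3*feed_rate - 5.
Substituting into the residence equation gives residence = 9*feed_rate + 11.
So defect_rate = 36*feed_rate + 60.
Solve 36*feed_rate + 60 = 312: feed_rate = (312 - 60) / 36 = 7.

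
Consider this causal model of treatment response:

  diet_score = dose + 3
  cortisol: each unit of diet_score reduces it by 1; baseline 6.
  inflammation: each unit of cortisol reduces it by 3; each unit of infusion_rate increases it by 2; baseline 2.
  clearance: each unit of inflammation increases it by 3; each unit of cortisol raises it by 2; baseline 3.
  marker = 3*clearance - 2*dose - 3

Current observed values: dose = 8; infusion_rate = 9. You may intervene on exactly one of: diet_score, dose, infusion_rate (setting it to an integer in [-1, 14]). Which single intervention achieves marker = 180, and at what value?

Intervening on diet_score: marker = 21*diet_score + 44. Reaching 180 requires diet_score = 136/21, not an integer.
Intervening on dose: with other inputs at their observed values, marker = 19*dose + 123. Solving for 180 gives dose = 3, within [-1, 14].
Intervening on infusion_rate: marker = 18*infusion_rate + 113. Reaching 180 requires infusion_rate = 67/18, not an integer.

set dose = 3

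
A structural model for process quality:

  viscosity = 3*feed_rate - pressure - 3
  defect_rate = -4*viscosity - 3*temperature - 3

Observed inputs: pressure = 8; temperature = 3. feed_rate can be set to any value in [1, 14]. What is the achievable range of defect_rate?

Substituting into the viscosity equation gives viscosity = 3*feed_rate - 11.
Substituting into the defect_rate equation gives defect_rate = -12*feed_rate + 32.
Linear in feed_rate, so extremes are at the endpoints: feed_rate = 1 gives defect_rate = 20; feed_rate = 14 gives defect_rate = -136.

-136 to 20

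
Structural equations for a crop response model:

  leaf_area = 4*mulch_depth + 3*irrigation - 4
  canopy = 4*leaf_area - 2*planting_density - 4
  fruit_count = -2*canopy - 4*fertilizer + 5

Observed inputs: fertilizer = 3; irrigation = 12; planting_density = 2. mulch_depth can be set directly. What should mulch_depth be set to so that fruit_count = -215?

mulch_depth = -1

Substituting into the leaf_area equation gives leaf_area = 4*mulch_depth + 32.
Substituting into the canopy equation gives canopy = 16*mulch_depth + 120.
This gives fruit_count = -32*mulch_depth - 247.
Solve -32*mulch_depth - 247 = -215: mulch_depth = (-215 + 247) / -32 = -1.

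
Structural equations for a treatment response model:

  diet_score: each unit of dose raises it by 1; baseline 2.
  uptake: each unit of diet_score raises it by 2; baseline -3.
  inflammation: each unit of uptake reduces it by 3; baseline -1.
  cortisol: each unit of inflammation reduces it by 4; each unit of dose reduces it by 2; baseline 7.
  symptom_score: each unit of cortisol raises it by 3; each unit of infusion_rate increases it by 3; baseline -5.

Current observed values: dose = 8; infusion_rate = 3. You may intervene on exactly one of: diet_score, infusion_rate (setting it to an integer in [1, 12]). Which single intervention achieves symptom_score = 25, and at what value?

set diet_score = 2

Intervening on diet_score: with other inputs at their observed values, symptom_score = 72*diet_score - 119. Solving for 25 gives diet_score = 2, within [1, 12].
Intervening on infusion_rate: symptom_score = 3*infusion_rate + 592. Reaching 25 requires infusion_rate = -189, outside [1, 12].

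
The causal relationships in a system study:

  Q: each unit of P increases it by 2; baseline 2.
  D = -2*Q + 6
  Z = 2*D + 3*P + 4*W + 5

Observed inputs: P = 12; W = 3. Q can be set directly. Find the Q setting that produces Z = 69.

Intervening on Q fixes its value directly, overriding its dependence on P.
Substituting into the Z equation gives Z = -4*Q + 65.
Solve -4*Q + 65 = 69: Q = (69 - 65) / -4 = -1.

Q = -1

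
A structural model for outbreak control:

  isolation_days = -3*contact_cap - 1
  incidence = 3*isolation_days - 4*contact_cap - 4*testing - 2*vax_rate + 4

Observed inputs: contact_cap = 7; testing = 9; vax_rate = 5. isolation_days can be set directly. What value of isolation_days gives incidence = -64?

Intervening on isolation_days fixes its value directly, overriding its dependence on contact_cap.
Substituting into the incidence equation gives incidence = 3*isolation_days - 70.
Solve 3*isolation_days - 70 = -64: isolation_days = (-64 + 70) / 3 = 2.

isolation_days = 2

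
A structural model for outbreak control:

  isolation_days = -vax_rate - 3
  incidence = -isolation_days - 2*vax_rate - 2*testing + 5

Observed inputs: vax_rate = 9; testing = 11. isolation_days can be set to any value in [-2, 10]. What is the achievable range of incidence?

Intervening on isolation_days fixes its value directly, overriding its dependence on vax_rate.
Substituting into the incidence equation gives incidence = -isolation_days - 35.
Linear in isolation_days, so extremes are at the endpoints: isolation_days = -2 gives incidence = -33; isolation_days = 10 gives incidence = -45.

-45 to -33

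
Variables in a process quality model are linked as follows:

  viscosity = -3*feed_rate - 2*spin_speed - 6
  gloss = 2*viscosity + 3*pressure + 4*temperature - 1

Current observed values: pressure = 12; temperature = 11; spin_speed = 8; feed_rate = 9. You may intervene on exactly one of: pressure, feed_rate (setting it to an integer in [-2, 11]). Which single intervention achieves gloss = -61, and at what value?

Intervening on pressure: with other inputs at their observed values, gloss = 3*pressure - 55. Solving for -61 gives pressure = -2, within [-2, 11].
Intervening on feed_rate: gloss = -6*feed_rate + 35. Reaching -61 requires feed_rate = 16, outside [-2, 11].

set pressure = -2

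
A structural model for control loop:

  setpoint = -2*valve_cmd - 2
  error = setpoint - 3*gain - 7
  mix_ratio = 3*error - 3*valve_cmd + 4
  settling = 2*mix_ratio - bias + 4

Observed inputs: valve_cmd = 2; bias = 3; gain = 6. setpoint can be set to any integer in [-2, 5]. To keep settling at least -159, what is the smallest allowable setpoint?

setpoint = -1

Intervening on setpoint fixes its value directly, overriding its dependence on valve_cmd.
Substituting into the error equation gives error = setpoint - 25.
So mix_ratio = 3*setpoint - 77.
settling becomes 6*setpoint - 153.
Require 6*setpoint - 153 ≥ -159, so setpoint ≥ -1.
The smallest integer in [-2, 5] satisfying this is -1.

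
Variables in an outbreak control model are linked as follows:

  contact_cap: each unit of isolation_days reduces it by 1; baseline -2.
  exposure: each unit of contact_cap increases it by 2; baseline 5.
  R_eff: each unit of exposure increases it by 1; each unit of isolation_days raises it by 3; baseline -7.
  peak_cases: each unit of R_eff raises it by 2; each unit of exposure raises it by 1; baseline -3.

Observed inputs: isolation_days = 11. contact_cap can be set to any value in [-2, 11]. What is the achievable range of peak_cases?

Intervening on contact_cap fixes its value directly, overriding its dependence on isolation_days.
Substituting into the R_eff equation gives R_eff = 2*contact_cap + 31.
Substituting into the peak_cases equation gives peak_cases = 6*contact_cap + 64.
Linear in contact_cap, so extremes are at the endpoints: contact_cap = -2 gives peak_cases = 52; contact_cap = 11 gives peak_cases = 130.

52 to 130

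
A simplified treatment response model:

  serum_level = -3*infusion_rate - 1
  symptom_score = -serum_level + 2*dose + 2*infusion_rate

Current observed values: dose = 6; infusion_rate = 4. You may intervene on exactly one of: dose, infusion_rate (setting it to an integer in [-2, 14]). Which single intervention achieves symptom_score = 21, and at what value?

Intervening on dose: with other inputs at their observed values, symptom_score = 2*dose + 21. Solving for 21 gives dose = 0, within [-2, 14].
Intervening on infusion_rate: symptom_score = 5*infusion_rate + 13. Reaching 21 requires infusion_rate = 8/5, not an integer.

set dose = 0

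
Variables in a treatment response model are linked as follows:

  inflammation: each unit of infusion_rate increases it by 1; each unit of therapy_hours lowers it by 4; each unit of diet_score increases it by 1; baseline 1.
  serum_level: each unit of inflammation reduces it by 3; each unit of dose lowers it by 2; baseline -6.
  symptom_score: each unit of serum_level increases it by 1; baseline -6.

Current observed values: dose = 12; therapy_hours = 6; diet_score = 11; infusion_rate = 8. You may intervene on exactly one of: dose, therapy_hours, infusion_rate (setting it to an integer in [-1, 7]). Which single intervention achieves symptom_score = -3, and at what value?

set infusion_rate = 1

Intervening on dose: symptom_score = -2*dose. Reaching -3 requires dose = 3/2, not an integer.
Intervening on therapy_hours: symptom_score = 12*therapy_hours - 96. Reaching -3 requires therapy_hours = 31/4, not an integer.
Intervening on infusion_rate: with other inputs at their observed values, symptom_score = -3*infusion_rate. Solving for -3 gives infusion_rate = 1, within [-1, 7].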